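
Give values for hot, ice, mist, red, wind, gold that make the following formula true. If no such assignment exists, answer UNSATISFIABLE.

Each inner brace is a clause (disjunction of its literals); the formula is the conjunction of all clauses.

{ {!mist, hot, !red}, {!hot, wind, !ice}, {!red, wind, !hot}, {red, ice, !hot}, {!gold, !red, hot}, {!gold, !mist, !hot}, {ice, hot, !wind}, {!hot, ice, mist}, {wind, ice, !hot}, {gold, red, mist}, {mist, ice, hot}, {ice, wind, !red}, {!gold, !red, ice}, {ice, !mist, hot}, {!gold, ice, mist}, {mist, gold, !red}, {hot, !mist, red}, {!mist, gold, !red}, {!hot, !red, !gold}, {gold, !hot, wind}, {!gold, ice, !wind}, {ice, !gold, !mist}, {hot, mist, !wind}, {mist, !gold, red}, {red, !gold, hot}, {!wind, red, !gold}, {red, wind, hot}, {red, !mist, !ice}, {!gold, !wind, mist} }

UNSATISFIABLE

Case mist = false:
Case hot = false:
The clause (ice) is unit, so ice = true.
The clause (!wind) is unit, so wind = false.
The clause (red) is unit, so red = true.
The clause (!gold) is unit, so gold = false.
That conflicts with the unit clause (gold).
Undo hot and try hot = true.
The clause (ice) is unit, so ice = true.
The clause (wind) is unit, so wind = true.
The clause (!gold) is unit, so gold = false.
The clause (red) is unit, so red = true.
That conflicts with the unit clause (!red).
Neither hot = true nor hot = false works.
Undo mist and try mist = true.
Case hot = true:
The clause (!gold) is unit, so gold = false.
The clause (!red) is unit, so red = false.
The clause (ice) is unit, so ice = true.
That conflicts with the unit clause (!ice).
Undo hot and try hot = false.
The clause (!red) is unit, so red = false.
That conflicts with the unit clause (red).
Neither hot = true nor hot = false works.
Neither mist = true nor mist = false works.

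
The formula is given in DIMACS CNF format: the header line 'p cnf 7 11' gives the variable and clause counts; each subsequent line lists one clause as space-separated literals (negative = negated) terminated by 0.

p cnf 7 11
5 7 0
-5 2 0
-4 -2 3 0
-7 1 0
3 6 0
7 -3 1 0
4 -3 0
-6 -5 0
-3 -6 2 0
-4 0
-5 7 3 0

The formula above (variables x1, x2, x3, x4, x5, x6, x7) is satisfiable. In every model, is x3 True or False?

False

Suppose x3 = True.
The clause (x4) is unit, so x4 = True.
That conflicts with the unit clause (¬x4).
So every satisfying assignment has x3 = False.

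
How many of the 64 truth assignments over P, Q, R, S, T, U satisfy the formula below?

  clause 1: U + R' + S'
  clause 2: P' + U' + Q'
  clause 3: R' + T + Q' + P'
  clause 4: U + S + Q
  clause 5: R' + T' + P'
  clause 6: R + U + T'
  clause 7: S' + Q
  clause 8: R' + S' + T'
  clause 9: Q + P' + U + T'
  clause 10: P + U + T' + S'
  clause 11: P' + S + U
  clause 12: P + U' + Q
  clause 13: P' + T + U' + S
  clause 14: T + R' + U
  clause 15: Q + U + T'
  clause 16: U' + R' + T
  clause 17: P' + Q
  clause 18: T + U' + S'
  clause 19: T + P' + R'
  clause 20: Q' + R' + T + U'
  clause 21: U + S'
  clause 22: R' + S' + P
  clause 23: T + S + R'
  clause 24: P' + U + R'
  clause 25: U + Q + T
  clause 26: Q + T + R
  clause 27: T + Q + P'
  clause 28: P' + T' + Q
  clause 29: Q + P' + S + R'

There are 2^6 = 64 truth assignments over (P, Q, R, S, T, U).
Split on P. With P = 1, the clauses containing P are satisfied and P' drops from the rest; 0 of the 2^5 = 32 assignments to the other variables satisfy what remains.
With P = 0, by the same count on the reduced clause set, 6 assignments work.
(One model: P=F, Q=T, R=F, S=F, T=F, U=F.)
Total: 0 + 6 = 6.

6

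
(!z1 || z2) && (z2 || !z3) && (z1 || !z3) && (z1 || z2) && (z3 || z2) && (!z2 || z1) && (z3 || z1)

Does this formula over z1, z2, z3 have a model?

Case z1 = true:
(z2) alone gives z2 = true.
No clause remains; z3 is free.
A satisfying assignment: z1: true,  z2: true,  z3: false.

Yes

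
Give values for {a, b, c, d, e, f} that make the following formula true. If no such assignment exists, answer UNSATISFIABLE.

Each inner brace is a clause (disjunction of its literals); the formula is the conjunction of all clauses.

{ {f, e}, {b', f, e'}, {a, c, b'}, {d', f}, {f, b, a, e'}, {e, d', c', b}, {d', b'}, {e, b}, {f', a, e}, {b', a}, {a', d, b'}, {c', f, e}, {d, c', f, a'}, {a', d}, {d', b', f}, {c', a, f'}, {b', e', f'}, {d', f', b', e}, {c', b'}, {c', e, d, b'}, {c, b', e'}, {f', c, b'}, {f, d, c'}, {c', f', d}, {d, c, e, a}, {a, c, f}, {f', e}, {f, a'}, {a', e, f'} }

Try f = 1.
From the singleton clause (e), e = 1.
From the singleton clause (b'), b = 0.
Try a = 1.
From the singleton clause (d), d = 1.
Every clause is now satisfied; c is unconstrained.

a: 1; b: 0; c: 1; d: 1; e: 1; f: 1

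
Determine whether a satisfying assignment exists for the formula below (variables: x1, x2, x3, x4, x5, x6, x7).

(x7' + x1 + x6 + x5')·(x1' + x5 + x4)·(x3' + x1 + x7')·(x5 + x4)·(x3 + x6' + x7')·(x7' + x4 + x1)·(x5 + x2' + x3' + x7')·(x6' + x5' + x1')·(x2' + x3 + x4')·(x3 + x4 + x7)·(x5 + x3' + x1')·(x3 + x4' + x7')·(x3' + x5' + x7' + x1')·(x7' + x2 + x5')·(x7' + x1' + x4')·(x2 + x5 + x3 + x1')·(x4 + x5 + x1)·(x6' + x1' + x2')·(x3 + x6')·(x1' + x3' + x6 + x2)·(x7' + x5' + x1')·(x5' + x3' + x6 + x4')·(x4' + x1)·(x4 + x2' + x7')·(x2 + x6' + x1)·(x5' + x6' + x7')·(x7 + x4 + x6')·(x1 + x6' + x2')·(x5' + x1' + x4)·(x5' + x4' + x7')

Satisfiable

Case x5 = 1:
Case x6 = 0:
Case x7 = 0:
Case x3 = 1:
From the singleton clause (x4'), x4 = 0.
From the singleton clause (x1'), x1 = 0.
All clauses hold; x2 can take either value.
A satisfying assignment: x1=0, x2=1, x3=1, x4=0, x5=1, x6=0, x7=0.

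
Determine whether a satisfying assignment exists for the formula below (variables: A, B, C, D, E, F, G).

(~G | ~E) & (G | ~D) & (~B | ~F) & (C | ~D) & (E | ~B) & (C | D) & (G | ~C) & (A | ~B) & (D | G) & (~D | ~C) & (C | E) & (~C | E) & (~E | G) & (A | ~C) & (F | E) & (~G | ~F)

Try G = 0.
From the singleton clause (~D), D = 0.
That conflicts with the unit clause (D).
Undo G and try G = 1.
From the singleton clause (~E), E = 0.
From the singleton clause (~B), B = 0.
From the singleton clause (C), C = 1.
That conflicts with the unit clause (~C).
Neither G = 1 nor G = 0 works.
No assignment satisfies every clause.

Unsatisfiable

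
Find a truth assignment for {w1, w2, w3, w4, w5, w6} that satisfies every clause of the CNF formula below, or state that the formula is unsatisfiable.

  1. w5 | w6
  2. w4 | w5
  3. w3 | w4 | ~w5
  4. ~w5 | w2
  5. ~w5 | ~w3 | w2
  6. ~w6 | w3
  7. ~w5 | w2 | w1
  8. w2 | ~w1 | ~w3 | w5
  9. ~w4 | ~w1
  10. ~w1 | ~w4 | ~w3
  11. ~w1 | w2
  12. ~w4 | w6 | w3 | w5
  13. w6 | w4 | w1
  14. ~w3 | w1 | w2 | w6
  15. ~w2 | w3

w1 ↦ 0, w2 ↦ 1, w3 ↦ 1, w4 ↦ 1, w5 ↦ 1, w6 ↦ 1

Suppose w5 = 1.
The clause (w2) is unit, so w2 = 1.
The clause (w3) is unit, so w3 = 1.
Suppose w4 = 1.
The clause (~w1) is unit, so w1 = 0.
Every clause is now satisfied; w6 is unconstrained.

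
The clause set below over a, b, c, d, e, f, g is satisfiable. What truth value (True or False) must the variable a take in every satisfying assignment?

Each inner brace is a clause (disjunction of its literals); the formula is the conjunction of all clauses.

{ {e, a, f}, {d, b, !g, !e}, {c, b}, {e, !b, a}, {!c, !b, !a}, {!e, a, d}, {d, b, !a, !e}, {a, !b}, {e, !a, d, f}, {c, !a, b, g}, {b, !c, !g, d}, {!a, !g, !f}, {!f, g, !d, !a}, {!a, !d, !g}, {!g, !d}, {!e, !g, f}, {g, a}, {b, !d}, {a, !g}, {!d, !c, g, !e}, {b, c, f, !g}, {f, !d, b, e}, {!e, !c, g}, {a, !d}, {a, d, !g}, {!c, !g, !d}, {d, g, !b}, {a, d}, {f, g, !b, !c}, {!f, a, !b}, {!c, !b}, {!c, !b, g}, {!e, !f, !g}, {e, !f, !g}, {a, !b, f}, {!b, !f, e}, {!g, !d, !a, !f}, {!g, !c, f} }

Suppose a = false.
Unit clause (!b) forces b = false.
Unit clause (c) forces c = true.
Unit clause (g) forces g = true.
But (!g) is also a unit clause — contradiction.
So every satisfying assignment has a = True.

True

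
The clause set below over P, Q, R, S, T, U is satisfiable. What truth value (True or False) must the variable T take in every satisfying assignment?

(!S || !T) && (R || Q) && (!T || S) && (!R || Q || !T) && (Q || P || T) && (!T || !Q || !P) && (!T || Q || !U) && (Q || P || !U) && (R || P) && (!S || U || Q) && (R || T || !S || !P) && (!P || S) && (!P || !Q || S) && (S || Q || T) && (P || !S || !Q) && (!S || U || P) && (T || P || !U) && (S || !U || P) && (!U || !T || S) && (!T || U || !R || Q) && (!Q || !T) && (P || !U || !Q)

False

Suppose T = true.
The clause (!S) is unit, so S = false.
But (S) is also a unit clause — contradiction.
So every satisfying assignment has T = False.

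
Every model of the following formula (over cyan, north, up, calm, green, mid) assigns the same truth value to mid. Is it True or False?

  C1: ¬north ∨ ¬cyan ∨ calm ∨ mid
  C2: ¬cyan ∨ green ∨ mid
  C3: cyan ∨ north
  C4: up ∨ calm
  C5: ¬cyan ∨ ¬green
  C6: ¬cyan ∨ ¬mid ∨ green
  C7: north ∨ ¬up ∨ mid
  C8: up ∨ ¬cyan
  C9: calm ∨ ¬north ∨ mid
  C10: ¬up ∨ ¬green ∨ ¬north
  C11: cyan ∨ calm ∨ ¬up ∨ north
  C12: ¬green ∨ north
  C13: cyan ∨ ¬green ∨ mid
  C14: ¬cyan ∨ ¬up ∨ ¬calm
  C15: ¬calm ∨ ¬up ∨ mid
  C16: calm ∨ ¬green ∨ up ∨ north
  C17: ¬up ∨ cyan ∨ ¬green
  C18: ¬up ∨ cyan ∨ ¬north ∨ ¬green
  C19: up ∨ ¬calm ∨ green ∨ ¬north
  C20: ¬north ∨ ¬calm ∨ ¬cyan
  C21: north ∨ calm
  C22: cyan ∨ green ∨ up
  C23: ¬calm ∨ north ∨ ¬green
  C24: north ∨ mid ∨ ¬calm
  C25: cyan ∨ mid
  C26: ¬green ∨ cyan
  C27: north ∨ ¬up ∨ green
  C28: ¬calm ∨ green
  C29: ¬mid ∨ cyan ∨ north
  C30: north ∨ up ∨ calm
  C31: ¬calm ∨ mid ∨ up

True

Suppose mid = False.
Unit clause (cyan) forces cyan = True.
Unit clause (green) forces green = True.
That conflicts with the unit clause (¬green).
So every satisfying assignment has mid = True.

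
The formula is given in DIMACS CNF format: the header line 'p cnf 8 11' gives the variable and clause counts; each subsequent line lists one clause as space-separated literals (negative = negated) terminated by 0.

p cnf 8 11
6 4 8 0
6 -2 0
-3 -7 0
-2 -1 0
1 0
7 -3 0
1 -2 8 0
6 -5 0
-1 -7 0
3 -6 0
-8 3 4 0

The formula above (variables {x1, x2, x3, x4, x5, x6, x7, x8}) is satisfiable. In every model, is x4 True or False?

Suppose x4 = False.
From the singleton clause (x1), x1 = True.
From the singleton clause (¬x2), x2 = False.
From the singleton clause (¬x7), x7 = False.
From the singleton clause (¬x3), x3 = False.
From the singleton clause (¬x6), x6 = False.
From the singleton clause (x8), x8 = True.
But (¬x8) is also a unit clause — contradiction.
So every satisfying assignment has x4 = True.

True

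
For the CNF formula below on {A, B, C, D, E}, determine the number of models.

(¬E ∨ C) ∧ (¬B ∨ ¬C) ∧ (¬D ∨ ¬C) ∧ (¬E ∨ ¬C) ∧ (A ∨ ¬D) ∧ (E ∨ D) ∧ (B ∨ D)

There are 2^5 = 32 truth assignments over (A, B, C, D, E).
Split on E. With E = True, the clauses containing E are satisfied and ¬E drops from the rest; 0 of the 2^4 = 16 assignments to the other variables satisfy what remains.
With E = False, by the same count on the reduced clause set, 2 assignments work.
Total: 0 + 2 = 2.

2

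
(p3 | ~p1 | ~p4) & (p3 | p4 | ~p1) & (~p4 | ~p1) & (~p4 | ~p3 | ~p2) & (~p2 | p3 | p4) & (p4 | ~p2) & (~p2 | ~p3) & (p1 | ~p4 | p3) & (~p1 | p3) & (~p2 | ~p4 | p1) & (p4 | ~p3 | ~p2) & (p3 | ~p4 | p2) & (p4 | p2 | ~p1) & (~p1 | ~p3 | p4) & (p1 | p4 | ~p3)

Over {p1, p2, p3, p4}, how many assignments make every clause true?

2

There are 2^4 = 16 truth assignments over (p1, p2, p3, p4).
Check each against the 15 clauses (columns in the order p1, p2, p3, p4):
  F F F F  ✓ satisfies all
  F F F T  ✗ fails (p1 | ~p4 | p3)
  F F T F  ✗ fails (p1 | p4 | ~p3)
  F F T T  ✓ satisfies all
  F T F F  ✗ fails (~p2 | p3 | p4)
  F T F T  ✗ fails (p1 | ~p4 | p3)
  F T T F  ✗ fails (p4 | ~p2)
  F T T T  ✗ fails (~p4 | ~p3 | ~p2)
  T F F F  ✗ fails (p3 | p4 | ~p1)
  T F F T  ✗ fails (p3 | ~p1 | ~p4)
  T F T F  ✗ fails (p4 | p2 | ~p1)
  T F T T  ✗ fails (~p4 | ~p1)
  T T F F  ✗ fails (p3 | p4 | ~p1)
  T T F T  ✗ fails (p3 | ~p1 | ~p4)
  T T T F  ✗ fails (p4 | ~p2)
  T T T T  ✗ fails (~p4 | ~p1)
2 of the 16 rows are models.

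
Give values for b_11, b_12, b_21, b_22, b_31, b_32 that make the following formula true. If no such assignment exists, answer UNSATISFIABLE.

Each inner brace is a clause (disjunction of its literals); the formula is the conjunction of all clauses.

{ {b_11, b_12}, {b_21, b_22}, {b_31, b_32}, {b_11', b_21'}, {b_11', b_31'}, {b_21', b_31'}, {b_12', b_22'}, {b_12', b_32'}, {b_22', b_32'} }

Try b_11 = 1.
The clause (b_21') is unit, so b_21 = 0.
The clause (b_22) is unit, so b_22 = 1.
The clause (b_31') is unit, so b_31 = 0.
The clause (b_32) is unit, so b_32 = 1.
But (b_32') is also a unit clause — contradiction.
So b_11 must be the other value — set b_11 = 0.
The clause (b_12) is unit, so b_12 = 1.
The clause (b_22') is unit, so b_22 = 0.
The clause (b_21) is unit, so b_21 = 1.
The clause (b_31') is unit, so b_31 = 0.
The clause (b_32) is unit, so b_32 = 1.
But (b_32') is also a unit clause — contradiction.
Both values of b_11 lead to a conflict.

UNSATISFIABLE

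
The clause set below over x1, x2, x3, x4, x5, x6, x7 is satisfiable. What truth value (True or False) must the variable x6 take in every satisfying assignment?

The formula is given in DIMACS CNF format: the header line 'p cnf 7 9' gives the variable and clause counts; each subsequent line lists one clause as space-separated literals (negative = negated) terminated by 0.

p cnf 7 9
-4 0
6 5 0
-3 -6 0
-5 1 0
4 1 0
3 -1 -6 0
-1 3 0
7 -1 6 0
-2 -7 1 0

False

Suppose x6 = True.
The clause (¬x4) is unit, so x4 = False.
The clause (¬x3) is unit, so x3 = False.
The clause (x1) is unit, so x1 = True.
Now (¬x1) is unsatisfied and unit — conflict.
So every satisfying assignment has x6 = False.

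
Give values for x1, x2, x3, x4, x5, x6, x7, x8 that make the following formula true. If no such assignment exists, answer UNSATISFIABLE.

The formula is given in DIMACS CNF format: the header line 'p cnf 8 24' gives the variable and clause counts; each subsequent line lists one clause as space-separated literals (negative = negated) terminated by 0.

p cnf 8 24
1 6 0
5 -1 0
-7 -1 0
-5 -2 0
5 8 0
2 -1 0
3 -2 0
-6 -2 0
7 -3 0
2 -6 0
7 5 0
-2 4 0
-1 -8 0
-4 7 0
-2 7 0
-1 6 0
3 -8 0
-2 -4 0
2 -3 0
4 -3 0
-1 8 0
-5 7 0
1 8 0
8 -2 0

Try x1 = True.
The clause (x5) is unit, so x5 = True.
The clause (¬x7) is unit, so x7 = False.
Now (x7) is unsatisfied and unit — conflict.
So x1 must be the other value — set x1 = False.
The clause (x6) is unit, so x6 = True.
The clause (¬x2) is unit, so x2 = False.
Now (x2) is unsatisfied and unit — conflict.
Neither x1 = True nor x1 = False works.

UNSATISFIABLE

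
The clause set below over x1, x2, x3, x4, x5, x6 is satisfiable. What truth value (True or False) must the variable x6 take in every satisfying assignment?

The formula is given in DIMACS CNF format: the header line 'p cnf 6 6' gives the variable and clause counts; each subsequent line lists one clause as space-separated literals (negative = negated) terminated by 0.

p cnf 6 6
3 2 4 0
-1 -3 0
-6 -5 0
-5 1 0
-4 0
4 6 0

Suppose x6 = False.
The clause (¬x4) is unit, so x4 = False.
Now (x4) is unsatisfied and unit — conflict.
So every satisfying assignment has x6 = True.

True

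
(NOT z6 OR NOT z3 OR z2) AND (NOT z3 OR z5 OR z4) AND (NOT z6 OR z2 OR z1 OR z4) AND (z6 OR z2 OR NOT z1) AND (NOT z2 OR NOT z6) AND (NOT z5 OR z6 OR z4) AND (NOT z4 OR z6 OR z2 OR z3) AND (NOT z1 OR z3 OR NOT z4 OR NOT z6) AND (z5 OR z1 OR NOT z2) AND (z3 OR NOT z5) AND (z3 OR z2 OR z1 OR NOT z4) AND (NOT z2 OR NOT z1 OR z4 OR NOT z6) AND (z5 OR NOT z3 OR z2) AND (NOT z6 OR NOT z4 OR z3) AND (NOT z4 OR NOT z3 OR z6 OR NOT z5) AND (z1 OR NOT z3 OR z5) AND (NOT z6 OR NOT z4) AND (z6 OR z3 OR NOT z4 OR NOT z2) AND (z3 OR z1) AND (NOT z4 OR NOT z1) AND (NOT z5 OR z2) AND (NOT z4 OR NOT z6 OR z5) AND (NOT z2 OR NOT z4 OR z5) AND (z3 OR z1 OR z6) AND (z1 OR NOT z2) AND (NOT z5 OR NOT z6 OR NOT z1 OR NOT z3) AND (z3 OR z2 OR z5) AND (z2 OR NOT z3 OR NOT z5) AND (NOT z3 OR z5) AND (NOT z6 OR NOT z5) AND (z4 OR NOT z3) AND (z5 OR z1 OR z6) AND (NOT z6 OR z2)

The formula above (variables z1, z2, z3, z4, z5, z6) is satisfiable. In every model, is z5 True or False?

False

Suppose z5 = true.
From the singleton clause (z3), z3 = true.
From the singleton clause (z2), z2 = true.
From the singleton clause (NOT z6), z6 = false.
From the singleton clause (z4), z4 = true.
Now (NOT z4) is unsatisfied and unit — conflict.
So every satisfying assignment has z5 = False.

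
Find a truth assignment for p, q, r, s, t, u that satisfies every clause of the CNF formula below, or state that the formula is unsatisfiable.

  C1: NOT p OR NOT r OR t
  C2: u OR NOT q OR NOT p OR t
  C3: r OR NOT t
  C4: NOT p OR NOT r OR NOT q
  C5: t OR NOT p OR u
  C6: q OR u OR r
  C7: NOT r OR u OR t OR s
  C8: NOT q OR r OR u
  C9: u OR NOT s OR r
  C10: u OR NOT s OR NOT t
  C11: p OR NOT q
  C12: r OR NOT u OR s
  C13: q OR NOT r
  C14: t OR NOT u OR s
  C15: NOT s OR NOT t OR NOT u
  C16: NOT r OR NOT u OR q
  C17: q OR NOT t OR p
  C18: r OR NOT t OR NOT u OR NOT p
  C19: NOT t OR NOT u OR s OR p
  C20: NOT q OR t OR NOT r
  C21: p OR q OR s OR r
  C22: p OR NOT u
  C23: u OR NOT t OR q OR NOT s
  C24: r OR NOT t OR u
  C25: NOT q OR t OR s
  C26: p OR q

Suppose r = false.
The clause (NOT t) is unit, so t = false.
Suppose p = true.
The clause (u) is unit, so u = true.
The clause (s) is unit, so s = true.
All clauses hold; q can take either value.

p: true, q: false, r: false, s: true, t: false, u: true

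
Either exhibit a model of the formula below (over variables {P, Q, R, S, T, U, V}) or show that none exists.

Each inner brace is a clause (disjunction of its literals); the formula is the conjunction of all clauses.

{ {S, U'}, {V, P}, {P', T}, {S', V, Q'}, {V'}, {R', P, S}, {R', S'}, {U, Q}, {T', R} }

P ↦ 1; Q ↦ 1; R ↦ 1; S ↦ 0; T ↦ 1; U ↦ 0; V ↦ 0

Unit clause (V') forces V = 0.
Unit clause (P) forces P = 1.
Unit clause (T) forces T = 1.
Unit clause (R) forces R = 1.
Unit clause (S') forces S = 0.
Unit clause (U') forces U = 0.
Unit clause (Q) forces Q = 1.
Every clause now holds.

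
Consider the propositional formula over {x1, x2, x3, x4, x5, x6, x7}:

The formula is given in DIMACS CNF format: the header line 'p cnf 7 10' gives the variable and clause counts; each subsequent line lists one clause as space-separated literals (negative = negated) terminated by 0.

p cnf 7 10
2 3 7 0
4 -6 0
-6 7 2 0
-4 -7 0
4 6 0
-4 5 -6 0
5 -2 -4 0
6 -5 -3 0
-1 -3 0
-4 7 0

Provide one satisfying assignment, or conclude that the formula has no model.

Case x4 = True:
The clause (¬x7) is unit, so x7 = False.
But (x7) is also a unit clause — contradiction.
Undo x4 and try x4 = False.
The clause (¬x6) is unit, so x6 = False.
But (x6) is also a unit clause — contradiction.
Both values of x4 lead to a conflict.

UNSATISFIABLE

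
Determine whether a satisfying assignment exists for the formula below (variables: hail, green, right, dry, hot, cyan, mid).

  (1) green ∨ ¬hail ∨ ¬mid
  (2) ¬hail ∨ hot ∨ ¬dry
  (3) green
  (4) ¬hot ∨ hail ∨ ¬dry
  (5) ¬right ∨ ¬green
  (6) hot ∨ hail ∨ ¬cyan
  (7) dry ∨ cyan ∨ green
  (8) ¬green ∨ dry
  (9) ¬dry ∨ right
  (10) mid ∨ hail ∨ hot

Unit clause (green) forces green = True.
Unit clause (¬right) forces right = False.
Unit clause (dry) forces dry = True.
That conflicts with the unit clause (¬dry).
No assignment satisfies every clause.

No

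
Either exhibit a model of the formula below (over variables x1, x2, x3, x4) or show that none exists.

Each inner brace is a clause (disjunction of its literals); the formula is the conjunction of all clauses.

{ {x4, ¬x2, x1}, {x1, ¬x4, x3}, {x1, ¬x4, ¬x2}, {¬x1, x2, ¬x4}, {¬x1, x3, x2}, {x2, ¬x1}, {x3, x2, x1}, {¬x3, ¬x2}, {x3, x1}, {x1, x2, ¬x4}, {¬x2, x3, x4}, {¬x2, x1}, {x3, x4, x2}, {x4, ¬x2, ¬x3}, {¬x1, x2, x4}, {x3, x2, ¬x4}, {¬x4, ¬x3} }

Suppose x2 = True.
The clause (¬x3) is unit, so x3 = False.
The clause (x1) is unit, so x1 = True.
The clause (x4) is unit, so x4 = True.
All clauses are satisfied.

x1=True, x2=True, x3=False, x4=True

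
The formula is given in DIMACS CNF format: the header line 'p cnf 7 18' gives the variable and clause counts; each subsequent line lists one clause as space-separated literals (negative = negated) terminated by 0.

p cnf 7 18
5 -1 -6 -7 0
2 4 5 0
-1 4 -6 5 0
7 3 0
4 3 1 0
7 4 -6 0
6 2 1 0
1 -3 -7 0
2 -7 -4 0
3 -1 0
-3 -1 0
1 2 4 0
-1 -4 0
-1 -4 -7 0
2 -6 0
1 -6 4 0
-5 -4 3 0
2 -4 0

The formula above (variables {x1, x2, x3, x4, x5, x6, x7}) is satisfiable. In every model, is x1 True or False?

Suppose x1 = True.
From the singleton clause (x3), x3 = True.
That conflicts with the unit clause (¬x3).
So every satisfying assignment has x1 = False.

False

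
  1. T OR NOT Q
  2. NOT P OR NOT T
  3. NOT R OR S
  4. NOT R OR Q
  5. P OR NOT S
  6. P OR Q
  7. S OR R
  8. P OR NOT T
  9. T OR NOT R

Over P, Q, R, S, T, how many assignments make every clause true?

There are 2^5 = 32 truth assignments over (P, Q, R, S, T).
Split on S. With S = true, the clauses containing S are satisfied and NOT S drops from the rest; 1 of the 2^4 = 16 assignments to the other variables satisfy what remains.
With S = false, by the same count on the reduced clause set, 0 assignments work.
(One model: P=T, Q=F, R=F, S=T, T=F.)
Total: 1 + 0 = 1.

1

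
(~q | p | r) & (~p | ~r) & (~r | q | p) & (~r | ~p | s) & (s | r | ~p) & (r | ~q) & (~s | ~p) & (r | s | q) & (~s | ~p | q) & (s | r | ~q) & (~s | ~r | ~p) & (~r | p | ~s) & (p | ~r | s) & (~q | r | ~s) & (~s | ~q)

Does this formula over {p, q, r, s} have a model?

Yes

Branch on p: set p = 0.
Branch on q: set q = 0.
(~r) alone gives r = 0.
(s) alone gives s = 1.
This assignment satisfies each clause.
A satisfying assignment: p: 0,  q: 0,  r: 0,  s: 1.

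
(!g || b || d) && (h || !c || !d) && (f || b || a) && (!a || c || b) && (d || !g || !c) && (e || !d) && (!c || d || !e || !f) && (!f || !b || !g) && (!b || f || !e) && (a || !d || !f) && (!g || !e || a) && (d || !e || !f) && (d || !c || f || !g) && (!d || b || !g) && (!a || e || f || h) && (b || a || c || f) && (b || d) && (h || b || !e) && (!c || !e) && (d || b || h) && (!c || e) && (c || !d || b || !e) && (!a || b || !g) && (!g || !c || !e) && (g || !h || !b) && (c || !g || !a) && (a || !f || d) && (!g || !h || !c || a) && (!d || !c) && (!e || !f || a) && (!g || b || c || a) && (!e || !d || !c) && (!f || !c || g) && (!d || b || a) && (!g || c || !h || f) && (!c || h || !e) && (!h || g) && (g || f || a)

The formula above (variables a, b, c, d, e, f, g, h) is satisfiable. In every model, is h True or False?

False

Suppose h = true.
From the singleton clause (g), g = true.
Case b = true:
From the singleton clause (!f), f = false.
From the singleton clause (!e), e = false.
From the singleton clause (!d), d = false.
From the singleton clause (!c), c = false.
But (c) is also a unit clause — contradiction.
That branch fails; take b = false instead.
From the singleton clause (d), d = true.
But (!d) is also a unit clause — contradiction.
Either choice for b ends in contradiction.
So every satisfying assignment has h = False.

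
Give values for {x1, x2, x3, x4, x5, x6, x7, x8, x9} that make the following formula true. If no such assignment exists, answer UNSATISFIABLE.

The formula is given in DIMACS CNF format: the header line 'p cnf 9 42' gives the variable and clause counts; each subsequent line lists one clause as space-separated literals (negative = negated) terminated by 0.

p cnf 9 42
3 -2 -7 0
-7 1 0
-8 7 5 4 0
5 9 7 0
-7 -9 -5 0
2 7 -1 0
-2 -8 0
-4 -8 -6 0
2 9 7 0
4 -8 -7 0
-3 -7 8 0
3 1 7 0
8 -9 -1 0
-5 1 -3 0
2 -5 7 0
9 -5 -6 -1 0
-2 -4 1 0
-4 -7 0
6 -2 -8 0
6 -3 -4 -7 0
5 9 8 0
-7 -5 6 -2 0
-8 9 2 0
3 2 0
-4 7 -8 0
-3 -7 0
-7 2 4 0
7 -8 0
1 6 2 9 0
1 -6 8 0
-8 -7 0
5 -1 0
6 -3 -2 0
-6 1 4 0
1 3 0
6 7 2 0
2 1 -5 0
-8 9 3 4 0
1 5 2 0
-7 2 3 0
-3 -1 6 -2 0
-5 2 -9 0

Case x7 = False:
Unit clause (¬x8) forces x8 = False.
Case x5 = True:
Unit clause (x2) forces x2 = True.
Case x3 = False:
Unit clause (x1) forces x1 = True.
Unit clause (¬x9) forces x9 = False.
Unit clause (¬x6) forces x6 = False.
All clauses hold; x4 can take either value.

x1=True, x2=True, x3=False, x4=False, x5=True, x6=False, x7=False, x8=False, x9=False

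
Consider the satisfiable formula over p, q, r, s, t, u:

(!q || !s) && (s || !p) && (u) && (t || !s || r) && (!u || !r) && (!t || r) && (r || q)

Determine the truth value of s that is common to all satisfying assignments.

False

Suppose s = true.
From the singleton clause (!q), q = false.
From the singleton clause (u), u = true.
From the singleton clause (!r), r = false.
That conflicts with the unit clause (r).
So every satisfying assignment has s = False.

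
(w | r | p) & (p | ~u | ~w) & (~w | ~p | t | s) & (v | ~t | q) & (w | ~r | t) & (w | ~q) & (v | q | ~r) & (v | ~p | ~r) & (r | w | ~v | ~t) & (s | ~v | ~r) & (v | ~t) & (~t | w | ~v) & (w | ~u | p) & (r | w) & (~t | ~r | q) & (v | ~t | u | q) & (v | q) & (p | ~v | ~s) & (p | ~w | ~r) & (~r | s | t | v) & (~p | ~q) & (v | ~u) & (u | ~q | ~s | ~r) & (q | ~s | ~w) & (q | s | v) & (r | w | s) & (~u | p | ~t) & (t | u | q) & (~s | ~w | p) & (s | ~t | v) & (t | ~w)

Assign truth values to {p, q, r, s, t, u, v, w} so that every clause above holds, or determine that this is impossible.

p ↦ 0,  q ↦ 1,  r ↦ 0,  s ↦ 0,  t ↦ 1,  u ↦ 0,  v ↦ 1,  w ↦ 1

Case w = 1:
The clause (t) is unit, so t = 1.
The clause (v) is unit, so v = 1.
Case p = 0:
The clause (~u) is unit, so u = 0.
The clause (~s) is unit, so s = 0.
The clause (~r) is unit, so r = 0.
Every clause is now satisfied; q is unconstrained.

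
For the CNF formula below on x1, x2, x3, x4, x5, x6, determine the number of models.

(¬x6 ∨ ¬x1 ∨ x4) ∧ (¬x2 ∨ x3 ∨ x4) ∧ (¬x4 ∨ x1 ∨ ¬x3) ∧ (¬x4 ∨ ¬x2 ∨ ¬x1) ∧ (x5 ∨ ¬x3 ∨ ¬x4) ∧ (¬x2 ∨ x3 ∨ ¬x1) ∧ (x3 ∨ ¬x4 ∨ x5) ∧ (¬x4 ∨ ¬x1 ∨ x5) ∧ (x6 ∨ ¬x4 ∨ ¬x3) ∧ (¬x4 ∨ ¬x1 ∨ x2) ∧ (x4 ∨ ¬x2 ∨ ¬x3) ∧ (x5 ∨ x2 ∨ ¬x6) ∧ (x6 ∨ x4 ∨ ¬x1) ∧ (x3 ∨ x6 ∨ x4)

8

There are 2^6 = 64 truth assignments over (x1, x2, x3, x4, x5, x6).
Split on x4. With x4 = True, the clauses containing x4 are satisfied and ¬x4 drops from the rest; 4 of the 2^5 = 32 assignments to the other variables satisfy what remains.
With x4 = False, by the same count on the reduced clause set, 4 assignments work.
Total: 4 + 4 = 8.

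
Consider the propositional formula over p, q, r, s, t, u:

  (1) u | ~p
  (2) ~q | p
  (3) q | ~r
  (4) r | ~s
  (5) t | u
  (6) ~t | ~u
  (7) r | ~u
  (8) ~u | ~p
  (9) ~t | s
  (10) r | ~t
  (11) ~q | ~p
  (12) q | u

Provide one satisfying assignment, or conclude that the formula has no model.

Try u = 1.
The clause (~t) is unit, so t = 0.
The clause (r) is unit, so r = 1.
The clause (q) is unit, so q = 1.
The clause (p) is unit, so p = 1.
Now (~p) is unsatisfied and unit — conflict.
Backtrack on u: now try u = 0.
The clause (~p) is unit, so p = 0.
The clause (~q) is unit, so q = 0.
Now (q) is unsatisfied and unit — conflict.
Either choice for u ends in contradiction.

UNSATISFIABLE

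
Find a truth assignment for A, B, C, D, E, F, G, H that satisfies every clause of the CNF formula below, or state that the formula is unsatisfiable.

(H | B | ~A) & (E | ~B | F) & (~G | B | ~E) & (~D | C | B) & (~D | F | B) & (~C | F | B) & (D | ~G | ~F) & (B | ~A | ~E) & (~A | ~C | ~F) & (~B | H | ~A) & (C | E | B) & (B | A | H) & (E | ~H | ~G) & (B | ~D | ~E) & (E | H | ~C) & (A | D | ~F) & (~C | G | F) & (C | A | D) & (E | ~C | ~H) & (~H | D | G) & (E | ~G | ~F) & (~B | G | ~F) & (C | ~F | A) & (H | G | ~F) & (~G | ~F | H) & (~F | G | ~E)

A: 1,  B: 1,  C: 0,  D: 0,  E: 1,  F: 0,  G: 1,  H: 1

Case H = 1:
Case E = 1:
Case G = 1:
Unit clause (B) forces B = 1.
Case D = 0:
Unit clause (~F) forces F = 0.
Case C = 0:
Unit clause (A) forces A = 1.
This assignment satisfies each clause.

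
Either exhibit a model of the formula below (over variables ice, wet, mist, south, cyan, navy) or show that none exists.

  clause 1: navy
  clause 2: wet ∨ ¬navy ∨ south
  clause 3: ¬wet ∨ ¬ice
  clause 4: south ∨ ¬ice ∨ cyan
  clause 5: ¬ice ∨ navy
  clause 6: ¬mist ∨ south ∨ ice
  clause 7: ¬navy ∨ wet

ice ↦ False, wet ↦ True, mist ↦ True, south ↦ True, cyan ↦ True, navy ↦ True

(navy) alone gives navy = True.
(wet) alone gives wet = True.
(¬ice) alone gives ice = False.
Try mist = True.
(south) alone gives south = True.
No clause remains; cyan is free.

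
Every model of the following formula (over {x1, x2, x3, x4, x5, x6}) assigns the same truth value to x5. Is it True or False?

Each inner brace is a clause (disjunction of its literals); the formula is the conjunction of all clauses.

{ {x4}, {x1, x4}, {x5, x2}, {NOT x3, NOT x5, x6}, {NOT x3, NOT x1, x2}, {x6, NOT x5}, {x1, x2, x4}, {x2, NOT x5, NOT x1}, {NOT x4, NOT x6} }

False

Suppose x5 = true.
From the singleton clause (x4), x4 = true.
From the singleton clause (x6), x6 = true.
That conflicts with the unit clause (NOT x6).
So every satisfying assignment has x5 = False.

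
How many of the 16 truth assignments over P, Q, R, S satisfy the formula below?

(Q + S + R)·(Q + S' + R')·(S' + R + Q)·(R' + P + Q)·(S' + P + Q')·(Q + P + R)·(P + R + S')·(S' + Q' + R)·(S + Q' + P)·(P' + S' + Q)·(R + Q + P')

4

There are 2^4 = 16 truth assignments over (P, Q, R, S).
Check each against the 11 clauses (columns in the order P, Q, R, S):
  F F F F  ✗ fails (Q + S + R)
  F F F T  ✗ fails (S' + R + Q)
  F F T F  ✗ fails (R' + P + Q)
  F F T T  ✗ fails (Q + S' + R')
  F T F F  ✗ fails (S + Q' + P)
  F T F T  ✗ fails (S' + P + Q')
  F T T F  ✗ fails (S + Q' + P)
  F T T T  ✗ fails (S' + P + Q')
  T F F F  ✗ fails (Q + S + R)
  T F F T  ✗ fails (S' + R + Q)
  T F T F  ✓ satisfies all
  T F T T  ✗ fails (Q + S' + R')
  T T F F  ✓ satisfies all
  T T F T  ✗ fails (S' + Q' + R)
  T T T F  ✓ satisfies all
  T T T T  ✓ satisfies all
4 of the 16 rows are models.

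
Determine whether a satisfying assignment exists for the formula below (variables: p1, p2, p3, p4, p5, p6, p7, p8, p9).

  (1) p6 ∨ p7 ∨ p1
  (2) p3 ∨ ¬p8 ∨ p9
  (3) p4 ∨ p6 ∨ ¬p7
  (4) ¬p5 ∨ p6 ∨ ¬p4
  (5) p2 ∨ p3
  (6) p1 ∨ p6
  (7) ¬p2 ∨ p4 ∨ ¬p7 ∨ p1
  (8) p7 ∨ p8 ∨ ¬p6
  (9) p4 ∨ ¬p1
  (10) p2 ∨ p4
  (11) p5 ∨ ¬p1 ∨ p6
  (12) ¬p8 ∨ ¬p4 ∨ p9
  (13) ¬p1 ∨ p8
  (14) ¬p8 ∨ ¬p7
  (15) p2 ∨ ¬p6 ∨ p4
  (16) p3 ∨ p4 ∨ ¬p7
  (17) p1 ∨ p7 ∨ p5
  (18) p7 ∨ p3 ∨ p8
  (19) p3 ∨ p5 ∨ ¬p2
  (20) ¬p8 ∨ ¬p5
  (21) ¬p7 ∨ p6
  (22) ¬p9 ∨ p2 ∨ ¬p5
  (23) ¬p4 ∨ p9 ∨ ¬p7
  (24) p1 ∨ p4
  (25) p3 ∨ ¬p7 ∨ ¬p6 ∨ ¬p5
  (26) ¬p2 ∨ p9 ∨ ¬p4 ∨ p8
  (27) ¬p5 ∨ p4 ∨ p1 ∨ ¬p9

Yes

Suppose p2 = True.
Suppose p1 = True.
(p4) alone gives p4 = True.
(p8) alone gives p8 = True.
(p9) alone gives p9 = True.
(¬p7) alone gives p7 = False.
(¬p5) alone gives p5 = False.
(p6) alone gives p6 = True.
(p3) alone gives p3 = True.
All clauses are satisfied.
A satisfying assignment: p1: True,  p2: True,  p3: True,  p4: True,  p5: False,  p6: True,  p7: False,  p8: True,  p9: True.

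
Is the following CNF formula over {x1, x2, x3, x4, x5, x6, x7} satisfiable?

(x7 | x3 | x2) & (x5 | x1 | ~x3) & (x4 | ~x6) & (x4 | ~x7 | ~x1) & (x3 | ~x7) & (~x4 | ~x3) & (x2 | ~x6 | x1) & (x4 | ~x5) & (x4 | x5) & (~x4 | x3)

No, unsatisfiable

Branch on x4: set x4 = 1.
Unit clause (~x3) forces x3 = 0.
But (x3) is also a unit clause — contradiction.
So x4 must be the other value — set x4 = 0.
Unit clause (~x6) forces x6 = 0.
Unit clause (~x5) forces x5 = 0.
But (x5) is also a unit clause — contradiction.
Neither x4 = 1 nor x4 = 0 works.
No assignment satisfies every clause.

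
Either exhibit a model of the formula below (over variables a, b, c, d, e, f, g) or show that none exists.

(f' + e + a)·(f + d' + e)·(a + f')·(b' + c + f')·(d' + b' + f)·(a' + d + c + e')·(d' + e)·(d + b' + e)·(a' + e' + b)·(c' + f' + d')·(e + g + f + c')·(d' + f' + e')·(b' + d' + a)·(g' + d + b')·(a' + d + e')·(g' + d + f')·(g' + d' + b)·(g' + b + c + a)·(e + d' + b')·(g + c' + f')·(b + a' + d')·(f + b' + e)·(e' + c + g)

a=0,  b=0,  c=0,  d=0,  e=0,  f=0,  g=0

Branch on a: set a = 0.
From the singleton clause (f'), f = 0.
Branch on d: set d = 0.
Branch on b: set b = 0.
Branch on g: set g = 0.
Branch on e: set e = 0.
From the singleton clause (c'), c = 0.
Every clause now holds.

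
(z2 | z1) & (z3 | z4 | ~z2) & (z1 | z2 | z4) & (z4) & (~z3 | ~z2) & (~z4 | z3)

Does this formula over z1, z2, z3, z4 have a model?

Satisfiable

Unit clause (z4) forces z4 = 1.
Unit clause (z3) forces z3 = 1.
Unit clause (~z2) forces z2 = 0.
Unit clause (z1) forces z1 = 1.
Every clause now holds.
A satisfying assignment: z1=1, z2=0, z3=1, z4=1.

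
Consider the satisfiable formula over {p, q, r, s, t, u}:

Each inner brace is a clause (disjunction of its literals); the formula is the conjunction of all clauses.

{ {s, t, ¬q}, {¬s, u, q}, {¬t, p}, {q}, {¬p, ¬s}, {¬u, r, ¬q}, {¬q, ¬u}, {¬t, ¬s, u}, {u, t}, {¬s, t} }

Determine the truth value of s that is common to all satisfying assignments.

Suppose s = True.
From the singleton clause (q), q = True.
From the singleton clause (¬p), p = False.
From the singleton clause (¬t), t = False.
That conflicts with the unit clause (t).
So every satisfying assignment has s = False.

False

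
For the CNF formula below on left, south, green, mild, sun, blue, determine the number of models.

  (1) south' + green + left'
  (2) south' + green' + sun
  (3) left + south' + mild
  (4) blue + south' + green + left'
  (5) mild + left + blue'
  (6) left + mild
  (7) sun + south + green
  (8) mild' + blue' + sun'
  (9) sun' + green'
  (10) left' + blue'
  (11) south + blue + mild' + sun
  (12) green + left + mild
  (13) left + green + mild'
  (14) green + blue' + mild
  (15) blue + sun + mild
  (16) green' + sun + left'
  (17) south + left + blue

There are 2^6 = 64 truth assignments over (left, south, green, mild, sun, blue).
Split on left. With left = 1, the clauses containing left are satisfied and left' drops from the rest; 2 of the 2^5 = 32 assignments to the other variables satisfy what remains.
With left = 0, by the same count on the reduced clause set, 1 assignment works.
Total: 2 + 1 = 3.

3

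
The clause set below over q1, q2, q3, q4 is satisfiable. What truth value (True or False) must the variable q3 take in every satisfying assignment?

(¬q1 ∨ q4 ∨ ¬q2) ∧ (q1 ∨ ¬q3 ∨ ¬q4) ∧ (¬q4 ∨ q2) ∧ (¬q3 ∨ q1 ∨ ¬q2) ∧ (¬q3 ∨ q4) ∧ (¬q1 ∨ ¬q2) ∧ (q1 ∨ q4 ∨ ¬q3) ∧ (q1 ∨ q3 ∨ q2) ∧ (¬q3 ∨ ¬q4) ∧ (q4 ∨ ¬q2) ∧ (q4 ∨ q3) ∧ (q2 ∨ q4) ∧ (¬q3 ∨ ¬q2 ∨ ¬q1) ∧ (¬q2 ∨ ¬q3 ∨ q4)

Suppose q3 = True.
The clause (q4) is unit, so q4 = True.
But (¬q4) is also a unit clause — contradiction.
So every satisfying assignment has q3 = False.

False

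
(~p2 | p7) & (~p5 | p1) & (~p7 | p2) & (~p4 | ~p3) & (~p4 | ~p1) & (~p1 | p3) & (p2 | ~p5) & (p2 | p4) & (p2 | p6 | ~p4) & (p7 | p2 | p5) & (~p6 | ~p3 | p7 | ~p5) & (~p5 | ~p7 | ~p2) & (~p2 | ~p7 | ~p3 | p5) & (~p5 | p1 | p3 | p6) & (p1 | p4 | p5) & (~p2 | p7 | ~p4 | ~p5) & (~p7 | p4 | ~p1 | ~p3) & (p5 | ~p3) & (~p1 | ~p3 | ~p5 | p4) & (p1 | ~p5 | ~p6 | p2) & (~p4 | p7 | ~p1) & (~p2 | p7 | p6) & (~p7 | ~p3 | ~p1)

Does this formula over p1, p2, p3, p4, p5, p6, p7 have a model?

Satisfiable

Suppose p2 = 1.
Unit clause (p7) forces p7 = 1.
Unit clause (~p5) forces p5 = 0.
Unit clause (~p3) forces p3 = 0.
Unit clause (~p1) forces p1 = 0.
Unit clause (p4) forces p4 = 1.
Every clause is now satisfied; p6 is unconstrained.
A satisfying assignment: p1=0; p2=1; p3=0; p4=1; p5=0; p6=1; p7=1.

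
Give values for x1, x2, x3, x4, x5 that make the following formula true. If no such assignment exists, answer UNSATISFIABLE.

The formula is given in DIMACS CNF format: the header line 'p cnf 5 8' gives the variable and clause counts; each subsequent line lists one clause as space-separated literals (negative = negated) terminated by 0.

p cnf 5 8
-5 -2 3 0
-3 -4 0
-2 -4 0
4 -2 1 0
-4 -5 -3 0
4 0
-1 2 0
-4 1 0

UNSATISFIABLE

(x4) alone gives x4 = True.
(¬x3) alone gives x3 = False.
(¬x2) alone gives x2 = False.
(¬x1) alone gives x1 = False.
But (x1) is also a unit clause — contradiction.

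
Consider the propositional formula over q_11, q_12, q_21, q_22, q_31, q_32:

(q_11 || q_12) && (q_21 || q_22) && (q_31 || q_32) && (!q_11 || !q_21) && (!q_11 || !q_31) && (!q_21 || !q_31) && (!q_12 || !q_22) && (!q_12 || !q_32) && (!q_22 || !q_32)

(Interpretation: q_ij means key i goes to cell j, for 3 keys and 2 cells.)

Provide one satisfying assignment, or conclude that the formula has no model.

UNSATISFIABLE

Branch on q_11: set q_11 = true.
From the singleton clause (!q_21), q_21 = false.
From the singleton clause (q_22), q_22 = true.
From the singleton clause (!q_31), q_31 = false.
From the singleton clause (q_32), q_32 = true.
Now (!q_32) is unsatisfied and unit — conflict.
So q_11 must be the other value — set q_11 = false.
From the singleton clause (q_12), q_12 = true.
From the singleton clause (!q_22), q_22 = false.
From the singleton clause (q_21), q_21 = true.
From the singleton clause (!q_31), q_31 = false.
From the singleton clause (q_32), q_32 = true.
Now (!q_32) is unsatisfied and unit — conflict.
Neither q_11 = true nor q_11 = false works.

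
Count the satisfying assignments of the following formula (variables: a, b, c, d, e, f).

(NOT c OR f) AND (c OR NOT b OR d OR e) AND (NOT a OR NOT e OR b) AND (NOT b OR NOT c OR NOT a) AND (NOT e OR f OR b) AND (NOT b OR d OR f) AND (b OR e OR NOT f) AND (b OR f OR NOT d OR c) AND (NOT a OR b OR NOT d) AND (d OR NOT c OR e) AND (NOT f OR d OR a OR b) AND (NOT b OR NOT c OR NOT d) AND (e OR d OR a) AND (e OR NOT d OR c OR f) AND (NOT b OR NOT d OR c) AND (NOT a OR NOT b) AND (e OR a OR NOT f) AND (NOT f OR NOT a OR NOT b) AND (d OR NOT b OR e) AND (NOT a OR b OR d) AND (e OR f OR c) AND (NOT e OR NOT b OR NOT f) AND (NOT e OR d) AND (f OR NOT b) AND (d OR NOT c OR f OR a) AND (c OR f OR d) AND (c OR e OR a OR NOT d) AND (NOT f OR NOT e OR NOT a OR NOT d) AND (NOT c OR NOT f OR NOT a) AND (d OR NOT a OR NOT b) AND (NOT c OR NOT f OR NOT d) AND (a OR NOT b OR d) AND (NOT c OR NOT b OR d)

1

There are 2^6 = 64 truth assignments over (a, b, c, d, e, f).
Split on c. With c = true, the clauses containing c are satisfied and NOT c drops from the rest; 0 of the 2^5 = 32 assignments to the other variables satisfy what remains.
With c = false, by the same count on the reduced clause set, 1 assignment works.
Total: 0 + 1 = 1.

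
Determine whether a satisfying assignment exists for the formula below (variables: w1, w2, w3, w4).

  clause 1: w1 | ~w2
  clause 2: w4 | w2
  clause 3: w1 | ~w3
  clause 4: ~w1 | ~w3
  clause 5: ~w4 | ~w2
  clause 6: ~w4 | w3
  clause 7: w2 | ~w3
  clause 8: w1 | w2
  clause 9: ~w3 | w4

Yes, satisfiable

Try w1 = 1.
The clause (~w3) is unit, so w3 = 0.
The clause (~w4) is unit, so w4 = 0.
The clause (w2) is unit, so w2 = 1.
Every clause now holds.
A satisfying assignment: w1 ↦ 1; w2 ↦ 1; w3 ↦ 0; w4 ↦ 0.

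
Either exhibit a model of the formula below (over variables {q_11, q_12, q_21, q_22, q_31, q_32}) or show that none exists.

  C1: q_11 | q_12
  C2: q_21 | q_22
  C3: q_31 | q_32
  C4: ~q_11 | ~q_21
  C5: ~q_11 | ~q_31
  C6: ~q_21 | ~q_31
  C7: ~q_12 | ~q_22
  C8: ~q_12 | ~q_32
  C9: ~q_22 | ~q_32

UNSATISFIABLE

Branch on q_11: set q_11 = 1.
The clause (~q_21) is unit, so q_21 = 0.
The clause (q_22) is unit, so q_22 = 1.
The clause (~q_31) is unit, so q_31 = 0.
The clause (q_32) is unit, so q_32 = 1.
That conflicts with the unit clause (~q_32).
Undo q_11 and try q_11 = 0.
The clause (q_12) is unit, so q_12 = 1.
The clause (~q_22) is unit, so q_22 = 0.
The clause (q_21) is unit, so q_21 = 1.
The clause (~q_31) is unit, so q_31 = 0.
The clause (q_32) is unit, so q_32 = 1.
That conflicts with the unit clause (~q_32).
Both values of q_11 lead to a conflict.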